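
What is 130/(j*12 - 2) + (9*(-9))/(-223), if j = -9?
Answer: -2008/2453 ≈ -0.81859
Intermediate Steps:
130/(j*12 - 2) + (9*(-9))/(-223) = 130/(-9*12 - 2) + (9*(-9))/(-223) = 130/(-108 - 2) - 81*(-1/223) = 130/(-110) + 81/223 = 130*(-1/110) + 81/223 = -13/11 + 81/223 = -2008/2453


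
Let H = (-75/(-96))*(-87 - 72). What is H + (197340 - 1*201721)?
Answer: -144167/32 ≈ -4505.2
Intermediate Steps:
H = -3975/32 (H = -75*(-1/96)*(-159) = (25/32)*(-159) = -3975/32 ≈ -124.22)
H + (197340 - 1*201721) = -3975/32 + (197340 - 1*201721) = -3975/32 + (197340 - 201721) = -3975/32 - 4381 = -144167/32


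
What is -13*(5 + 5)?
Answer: -130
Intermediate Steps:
-13*(5 + 5) = -13*10 = -130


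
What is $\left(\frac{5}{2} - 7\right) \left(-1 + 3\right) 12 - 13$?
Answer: $-121$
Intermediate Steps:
$\left(\frac{5}{2} - 7\right) \left(-1 + 3\right) 12 - 13 = \left(5 \cdot \frac{1}{2} - 7\right) 2 \cdot 12 - 13 = \left(\frac{5}{2} - 7\right) 2 \cdot 12 - 13 = \left(- \frac{9}{2}\right) 2 \cdot 12 - 13 = \left(-9\right) 12 - 13 = -108 - 13 = -121$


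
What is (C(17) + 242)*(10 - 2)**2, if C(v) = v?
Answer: 16576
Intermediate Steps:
(C(17) + 242)*(10 - 2)**2 = (17 + 242)*(10 - 2)**2 = 259*8**2 = 259*64 = 16576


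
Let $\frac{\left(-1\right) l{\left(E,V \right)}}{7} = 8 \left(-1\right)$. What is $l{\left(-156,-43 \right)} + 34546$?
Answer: $34602$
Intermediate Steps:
$l{\left(E,V \right)} = 56$ ($l{\left(E,V \right)} = - 7 \cdot 8 \left(-1\right) = \left(-7\right) \left(-8\right) = 56$)
$l{\left(-156,-43 \right)} + 34546 = 56 + 34546 = 34602$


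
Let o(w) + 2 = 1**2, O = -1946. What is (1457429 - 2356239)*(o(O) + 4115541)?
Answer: -3699088507400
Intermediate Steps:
o(w) = -1 (o(w) = -2 + 1**2 = -2 + 1 = -1)
(1457429 - 2356239)*(o(O) + 4115541) = (1457429 - 2356239)*(-1 + 4115541) = -898810*4115540 = -3699088507400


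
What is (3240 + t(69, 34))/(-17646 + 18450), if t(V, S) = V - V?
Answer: 270/67 ≈ 4.0299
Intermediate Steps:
t(V, S) = 0
(3240 + t(69, 34))/(-17646 + 18450) = (3240 + 0)/(-17646 + 18450) = 3240/804 = 3240*(1/804) = 270/67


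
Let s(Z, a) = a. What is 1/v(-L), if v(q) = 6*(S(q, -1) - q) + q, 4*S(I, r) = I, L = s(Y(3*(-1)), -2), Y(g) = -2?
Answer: -⅐ ≈ -0.14286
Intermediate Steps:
L = -2
S(I, r) = I/4
v(q) = -7*q/2 (v(q) = 6*(q/4 - q) + q = 6*(-3*q/4) + q = -9*q/2 + q = -7*q/2)
1/v(-L) = 1/(-(-7)*(-2)/2) = 1/(-7/2*2) = 1/(-7) = -⅐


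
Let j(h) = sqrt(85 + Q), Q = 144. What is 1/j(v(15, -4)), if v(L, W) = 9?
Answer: sqrt(229)/229 ≈ 0.066082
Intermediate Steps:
j(h) = sqrt(229) (j(h) = sqrt(85 + 144) = sqrt(229))
1/j(v(15, -4)) = 1/(sqrt(229)) = sqrt(229)/229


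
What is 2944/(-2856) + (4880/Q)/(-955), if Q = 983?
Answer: -69441536/67027821 ≈ -1.0360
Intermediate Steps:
2944/(-2856) + (4880/Q)/(-955) = 2944/(-2856) + (4880/983)/(-955) = 2944*(-1/2856) + (4880*(1/983))*(-1/955) = -368/357 + (4880/983)*(-1/955) = -368/357 - 976/187753 = -69441536/67027821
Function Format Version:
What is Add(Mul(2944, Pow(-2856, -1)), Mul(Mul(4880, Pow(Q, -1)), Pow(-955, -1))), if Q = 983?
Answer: Rational(-69441536, 67027821) ≈ -1.0360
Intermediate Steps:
Add(Mul(2944, Pow(-2856, -1)), Mul(Mul(4880, Pow(Q, -1)), Pow(-955, -1))) = Add(Mul(2944, Pow(-2856, -1)), Mul(Mul(4880, Pow(983, -1)), Pow(-955, -1))) = Add(Mul(2944, Rational(-1, 2856)), Mul(Mul(4880, Rational(1, 983)), Rational(-1, 955))) = Add(Rational(-368, 357), Mul(Rational(4880, 983), Rational(-1, 955))) = Add(Rational(-368, 357), Rational(-976, 187753)) = Rational(-69441536, 67027821)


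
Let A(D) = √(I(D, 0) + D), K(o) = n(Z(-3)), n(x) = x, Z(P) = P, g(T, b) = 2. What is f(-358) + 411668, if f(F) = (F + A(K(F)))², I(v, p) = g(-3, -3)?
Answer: 539831 - 716*I ≈ 5.3983e+5 - 716.0*I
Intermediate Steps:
I(v, p) = 2
K(o) = -3
A(D) = √(2 + D)
f(F) = (I + F)² (f(F) = (F + √(2 - 3))² = (F + √(-1))² = (F + I)² = (I + F)²)
f(-358) + 411668 = (I - 358)² + 411668 = (-358 + I)² + 411668 = 411668 + (-358 + I)²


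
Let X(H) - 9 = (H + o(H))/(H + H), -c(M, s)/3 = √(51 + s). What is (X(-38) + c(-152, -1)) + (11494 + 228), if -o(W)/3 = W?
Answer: 11730 - 15*√2 ≈ 11709.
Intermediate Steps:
c(M, s) = -3*√(51 + s)
o(W) = -3*W
X(H) = 8 (X(H) = 9 + (H - 3*H)/(H + H) = 9 + (-2*H)/((2*H)) = 9 + (-2*H)*(1/(2*H)) = 9 - 1 = 8)
(X(-38) + c(-152, -1)) + (11494 + 228) = (8 - 3*√(51 - 1)) + (11494 + 228) = (8 - 15*√2) + 11722 = 11730 - 15*√2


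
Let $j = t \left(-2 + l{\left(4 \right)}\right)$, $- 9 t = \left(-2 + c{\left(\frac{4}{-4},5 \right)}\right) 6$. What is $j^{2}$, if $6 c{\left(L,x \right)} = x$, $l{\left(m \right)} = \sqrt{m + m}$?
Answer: $\frac{196}{27} - \frac{392 \sqrt{2}}{81} \approx 0.41516$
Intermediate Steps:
$l{\left(m \right)} = \sqrt{2} \sqrt{m}$ ($l{\left(m \right)} = \sqrt{2 m} = \sqrt{2} \sqrt{m}$)
$c{\left(L,x \right)} = \frac{x}{6}$
$t = \frac{7}{9}$ ($t = - \frac{\left(-2 + \frac{1}{6} \cdot 5\right) 6}{9} = - \frac{\left(-2 + \frac{5}{6}\right) 6}{9} = - \frac{\left(- \frac{7}{6}\right) 6}{9} = \left(- \frac{1}{9}\right) \left(-7\right) = \frac{7}{9} \approx 0.77778$)
$j = - \frac{14}{9} + \frac{14 \sqrt{2}}{9}$ ($j = \frac{7 \left(-2 + \sqrt{2} \sqrt{4}\right)}{9} = \frac{7 \left(-2 + \sqrt{2} \cdot 2\right)}{9} = \frac{7 \left(-2 + 2 \sqrt{2}\right)}{9} = - \frac{14}{9} + \frac{14 \sqrt{2}}{9} \approx 0.64433$)
$j^{2} = \left(- \frac{14}{9} + \frac{14 \sqrt{2}}{9}\right)^{2}$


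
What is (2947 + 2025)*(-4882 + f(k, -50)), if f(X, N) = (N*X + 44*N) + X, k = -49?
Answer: -23273932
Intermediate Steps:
f(X, N) = X + 44*N + N*X (f(X, N) = (44*N + N*X) + X = X + 44*N + N*X)
(2947 + 2025)*(-4882 + f(k, -50)) = (2947 + 2025)*(-4882 + (-49 + 44*(-50) - 50*(-49))) = 4972*(-4882 + (-49 - 2200 + 2450)) = 4972*(-4882 + 201) = 4972*(-4681) = -23273932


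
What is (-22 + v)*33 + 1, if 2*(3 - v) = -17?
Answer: -691/2 ≈ -345.50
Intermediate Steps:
v = 23/2 (v = 3 - ½*(-17) = 3 + 17/2 = 23/2 ≈ 11.500)
(-22 + v)*33 + 1 = (-22 + 23/2)*33 + 1 = -21/2*33 + 1 = -693/2 + 1 = -691/2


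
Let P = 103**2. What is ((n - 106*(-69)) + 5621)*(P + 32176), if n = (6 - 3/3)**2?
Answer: 554493600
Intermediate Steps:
n = 25 (n = (6 - 3*1/3)**2 = (6 - 1)**2 = 5**2 = 25)
P = 10609
((n - 106*(-69)) + 5621)*(P + 32176) = ((25 - 106*(-69)) + 5621)*(10609 + 32176) = ((25 + 7314) + 5621)*42785 = (7339 + 5621)*42785 = 12960*42785 = 554493600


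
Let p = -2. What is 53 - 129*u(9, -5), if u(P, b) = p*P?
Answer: 2375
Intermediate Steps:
u(P, b) = -2*P
53 - 129*u(9, -5) = 53 - (-258)*9 = 53 - 129*(-18) = 53 + 2322 = 2375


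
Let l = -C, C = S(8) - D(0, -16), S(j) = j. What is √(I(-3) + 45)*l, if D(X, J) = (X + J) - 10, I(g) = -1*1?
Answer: -68*√11 ≈ -225.53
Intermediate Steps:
I(g) = -1
D(X, J) = -10 + J + X (D(X, J) = (J + X) - 10 = -10 + J + X)
C = 34 (C = 8 - (-10 - 16 + 0) = 8 - 1*(-26) = 8 + 26 = 34)
l = -34 (l = -1*34 = -34)
√(I(-3) + 45)*l = √(-1 + 45)*(-34) = √44*(-34) = (2*√11)*(-34) = -68*√11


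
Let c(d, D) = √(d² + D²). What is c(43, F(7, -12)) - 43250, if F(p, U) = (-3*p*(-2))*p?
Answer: -43250 + √88285 ≈ -42953.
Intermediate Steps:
F(p, U) = 6*p² (F(p, U) = (6*p)*p = 6*p²)
c(d, D) = √(D² + d²)
c(43, F(7, -12)) - 43250 = √((6*7²)² + 43²) - 43250 = √((6*49)² + 1849) - 43250 = √(294² + 1849) - 43250 = √(86436 + 1849) - 43250 = √88285 - 43250 = -43250 + √88285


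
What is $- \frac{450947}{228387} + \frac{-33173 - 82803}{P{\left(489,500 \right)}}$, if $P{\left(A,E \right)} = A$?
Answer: $- \frac{8902641265}{37227081} \approx -239.14$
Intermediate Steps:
$- \frac{450947}{228387} + \frac{-33173 - 82803}{P{\left(489,500 \right)}} = - \frac{450947}{228387} + \frac{-33173 - 82803}{489} = \left(-450947\right) \frac{1}{228387} - \frac{115976}{489} = - \frac{450947}{228387} - \frac{115976}{489} = - \frac{8902641265}{37227081}$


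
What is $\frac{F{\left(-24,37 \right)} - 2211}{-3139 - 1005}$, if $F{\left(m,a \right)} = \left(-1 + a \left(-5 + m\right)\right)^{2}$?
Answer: $- \frac{1151265}{4144} \approx -277.81$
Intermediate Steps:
$\frac{F{\left(-24,37 \right)} - 2211}{-3139 - 1005} = \frac{\left(1 + 5 \cdot 37 - 37 \left(-24\right)\right)^{2} - 2211}{-3139 - 1005} = \frac{\left(1 + 185 + 888\right)^{2} - 2211}{-4144} = \left(1074^{2} - 2211\right) \left(- \frac{1}{4144}\right) = \left(1153476 - 2211\right) \left(- \frac{1}{4144}\right) = 1151265 \left(- \frac{1}{4144}\right) = - \frac{1151265}{4144}$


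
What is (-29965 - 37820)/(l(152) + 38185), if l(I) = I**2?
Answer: -67785/61289 ≈ -1.1060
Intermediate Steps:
(-29965 - 37820)/(l(152) + 38185) = (-29965 - 37820)/(152**2 + 38185) = -67785/(23104 + 38185) = -67785/61289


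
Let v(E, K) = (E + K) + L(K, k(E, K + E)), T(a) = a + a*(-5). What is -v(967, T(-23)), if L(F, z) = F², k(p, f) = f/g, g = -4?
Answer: -9523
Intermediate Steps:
T(a) = -4*a (T(a) = a - 5*a = -4*a)
k(p, f) = -f/4 (k(p, f) = f/(-4) = f*(-¼) = -f/4)
v(E, K) = E + K + K² (v(E, K) = (E + K) + K² = E + K + K²)
-v(967, T(-23)) = -(967 - 4*(-23) + (-4*(-23))²) = -(967 + 92 + 92²) = -(967 + 92 + 8464) = -1*9523 = -9523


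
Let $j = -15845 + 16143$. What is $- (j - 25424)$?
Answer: $25126$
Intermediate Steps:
$j = 298$
$- (j - 25424) = - (298 - 25424) = \left(-1\right) \left(-25126\right) = 25126$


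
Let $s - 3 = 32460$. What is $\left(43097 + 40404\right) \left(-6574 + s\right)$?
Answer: $2161757389$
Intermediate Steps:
$s = 32463$ ($s = 3 + 32460 = 32463$)
$\left(43097 + 40404\right) \left(-6574 + s\right) = \left(43097 + 40404\right) \left(-6574 + 32463\right) = 83501 \cdot 25889 = 2161757389$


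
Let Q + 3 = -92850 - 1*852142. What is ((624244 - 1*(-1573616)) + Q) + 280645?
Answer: 1533510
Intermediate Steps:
Q = -944995 (Q = -3 + (-92850 - 1*852142) = -3 + (-92850 - 852142) = -3 - 944992 = -944995)
((624244 - 1*(-1573616)) + Q) + 280645 = ((624244 - 1*(-1573616)) - 944995) + 280645 = ((624244 + 1573616) - 944995) + 280645 = (2197860 - 944995) + 280645 = 1252865 + 280645 = 1533510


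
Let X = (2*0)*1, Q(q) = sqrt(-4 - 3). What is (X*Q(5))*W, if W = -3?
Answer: 0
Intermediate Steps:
Q(q) = I*sqrt(7) (Q(q) = sqrt(-7) = I*sqrt(7))
X = 0 (X = 0*1 = 0)
(X*Q(5))*W = (0*(I*sqrt(7)))*(-3) = 0*(-3) = 0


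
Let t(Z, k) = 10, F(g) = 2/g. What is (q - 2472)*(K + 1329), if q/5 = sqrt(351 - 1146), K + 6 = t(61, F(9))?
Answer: -3295176 + 6665*I*sqrt(795) ≈ -3.2952e+6 + 1.8792e+5*I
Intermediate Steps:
K = 4 (K = -6 + 10 = 4)
q = 5*I*sqrt(795) (q = 5*sqrt(351 - 1146) = 5*sqrt(-795) = 5*(I*sqrt(795)) = 5*I*sqrt(795) ≈ 140.98*I)
(q - 2472)*(K + 1329) = (5*I*sqrt(795) - 2472)*(4 + 1329) = (-2472 + 5*I*sqrt(795))*1333 = -3295176 + 6665*I*sqrt(795)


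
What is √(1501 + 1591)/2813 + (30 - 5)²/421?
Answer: 625/421 + 2*√773/2813 ≈ 1.5043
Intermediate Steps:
√(1501 + 1591)/2813 + (30 - 5)²/421 = √3092*(1/2813) + 25²*(1/421) = (2*√773)*(1/2813) + 625*(1/421) = 2*√773/2813 + 625/421 = 625/421 + 2*√773/2813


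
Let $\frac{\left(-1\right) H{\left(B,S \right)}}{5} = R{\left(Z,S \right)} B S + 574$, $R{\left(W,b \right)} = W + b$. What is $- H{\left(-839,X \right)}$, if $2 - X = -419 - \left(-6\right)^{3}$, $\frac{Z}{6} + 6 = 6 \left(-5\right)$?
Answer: $9462595$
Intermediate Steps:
$Z = -216$ ($Z = -36 + 6 \cdot 6 \left(-5\right) = -36 + 6 \left(-30\right) = -36 - 180 = -216$)
$X = 205$ ($X = 2 - \left(-419 - \left(-6\right)^{3}\right) = 2 - \left(-419 - -216\right) = 2 - \left(-419 + 216\right) = 2 - -203 = 2 + 203 = 205$)
$H{\left(B,S \right)} = -2870 - 5 B S \left(-216 + S\right)$ ($H{\left(B,S \right)} = - 5 \left(\left(-216 + S\right) B S + 574\right) = - 5 \left(B \left(-216 + S\right) S + 574\right) = - 5 \left(B S \left(-216 + S\right) + 574\right) = - 5 \left(574 + B S \left(-216 + S\right)\right) = -2870 - 5 B S \left(-216 + S\right)$)
$- H{\left(-839,X \right)} = - (-2870 - \left(-4195\right) 205 \left(-216 + 205\right)) = - (-2870 - \left(-4195\right) 205 \left(-11\right)) = - (-2870 - 9459725) = \left(-1\right) \left(-9462595\right) = 9462595$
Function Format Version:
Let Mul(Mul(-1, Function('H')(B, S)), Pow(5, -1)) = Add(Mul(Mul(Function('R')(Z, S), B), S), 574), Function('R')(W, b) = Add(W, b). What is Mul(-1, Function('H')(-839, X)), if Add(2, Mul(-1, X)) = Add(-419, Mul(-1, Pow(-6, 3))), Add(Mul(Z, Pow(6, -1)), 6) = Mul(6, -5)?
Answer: 9462595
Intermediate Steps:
Z = -216 (Z = Add(-36, Mul(6, Mul(6, -5))) = Add(-36, Mul(6, -30)) = Add(-36, -180) = -216)
X = 205 (X = Add(2, Mul(-1, Add(-419, Mul(-1, Pow(-6, 3))))) = Add(2, Mul(-1, Add(-419, Mul(-1, -216)))) = Add(2, Mul(-1, Add(-419, 216))) = Add(2, Mul(-1, -203)) = Add(2, 203) = 205)
Function('H')(B, S) = Add(-2870, Mul(-5, B, S, Add(-216, S))) (Function('H')(B, S) = Mul(-5, Add(Mul(Mul(Add(-216, S), B), S), 574)) = Mul(-5, Add(Mul(Mul(B, Add(-216, S)), S), 574)) = Mul(-5, Add(Mul(B, S, Add(-216, S)), 574)) = Mul(-5, Add(574, Mul(B, S, Add(-216, S)))) = Add(-2870, Mul(-5, B, S, Add(-216, S))))
Mul(-1, Function('H')(-839, X)) = Mul(-1, Add(-2870, Mul(-5, -839, 205, Add(-216, 205)))) = Mul(-1, Add(-2870, Mul(-5, -839, 205, -11))) = Mul(-1, Add(-2870, -9459725)) = Mul(-1, -9462595) = 9462595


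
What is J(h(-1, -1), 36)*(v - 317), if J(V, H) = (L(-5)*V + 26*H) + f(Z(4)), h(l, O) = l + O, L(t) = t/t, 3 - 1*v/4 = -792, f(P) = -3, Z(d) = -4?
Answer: 2665453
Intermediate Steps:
v = 3180 (v = 12 - 4*(-792) = 12 + 3168 = 3180)
L(t) = 1
h(l, O) = O + l
J(V, H) = -3 + V + 26*H (J(V, H) = (1*V + 26*H) - 3 = (V + 26*H) - 3 = -3 + V + 26*H)
J(h(-1, -1), 36)*(v - 317) = (-3 + (-1 - 1) + 26*36)*(3180 - 317) = (-3 - 2 + 936)*2863 = 931*2863 = 2665453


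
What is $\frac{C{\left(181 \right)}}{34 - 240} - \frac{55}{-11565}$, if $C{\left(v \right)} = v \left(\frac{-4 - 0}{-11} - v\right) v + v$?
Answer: $\frac{75281357617}{2620629} \approx 28726.0$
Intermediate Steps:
$C{\left(v \right)} = v + v^{2} \left(\frac{4}{11} - v\right)$ ($C{\left(v \right)} = v \left(\left(-4 + 0\right) \left(- \frac{1}{11}\right) - v\right) v + v = v \left(\left(-4\right) \left(- \frac{1}{11}\right) - v\right) v + v = v \left(\frac{4}{11} - v\right) v + v = v^{2} \left(\frac{4}{11} - v\right) + v = v + v^{2} \left(\frac{4}{11} - v\right)$)
$\frac{C{\left(181 \right)}}{34 - 240} - \frac{55}{-11565} = \frac{181 \left(1 - 181^{2} + \frac{4}{11} \cdot 181\right)}{34 - 240} - \frac{55}{-11565} = \frac{181 \left(1 - 32761 + \frac{724}{11}\right)}{34 - 240} - - \frac{11}{2313} = \frac{181 \left(1 - 32761 + \frac{724}{11}\right)}{-206} + \frac{11}{2313} = 181 \left(- \frac{359636}{11}\right) \left(- \frac{1}{206}\right) + \frac{11}{2313} = \left(- \frac{65094116}{11}\right) \left(- \frac{1}{206}\right) + \frac{11}{2313} = \frac{32547058}{1133} + \frac{11}{2313} = \frac{75281357617}{2620629}$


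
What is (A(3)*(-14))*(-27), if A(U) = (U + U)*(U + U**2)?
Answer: 27216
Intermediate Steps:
A(U) = 2*U*(U + U**2) (A(U) = (2*U)*(U + U**2) = 2*U*(U + U**2))
(A(3)*(-14))*(-27) = ((2*3**2*(1 + 3))*(-14))*(-27) = ((2*9*4)*(-14))*(-27) = (72*(-14))*(-27) = -1008*(-27) = 27216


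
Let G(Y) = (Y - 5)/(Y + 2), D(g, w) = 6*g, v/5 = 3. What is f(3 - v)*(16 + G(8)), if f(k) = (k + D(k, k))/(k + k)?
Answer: 1141/20 ≈ 57.050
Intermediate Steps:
v = 15 (v = 5*3 = 15)
G(Y) = (-5 + Y)/(2 + Y)
f(k) = 7/2 (f(k) = (k + 6*k)/(k + k) = (7*k)/((2*k)) = (7*k)*(1/(2*k)) = 7/2)
f(3 - v)*(16 + G(8)) = 7*(16 + (-5 + 8)/(2 + 8))/2 = 7*(16 + 3/10)/2 = (7/2)*(163/10) = 1141/20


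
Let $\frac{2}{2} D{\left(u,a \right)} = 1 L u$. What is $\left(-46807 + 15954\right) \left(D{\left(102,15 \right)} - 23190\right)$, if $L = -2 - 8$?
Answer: $746951130$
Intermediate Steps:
$L = -10$ ($L = -2 - 8 = -10$)
$D{\left(u,a \right)} = - 10 u$ ($D{\left(u,a \right)} = 1 \left(-10\right) u = - 10 u$)
$\left(-46807 + 15954\right) \left(D{\left(102,15 \right)} - 23190\right) = \left(-46807 + 15954\right) \left(\left(-10\right) 102 - 23190\right) = - 30853 \left(-1020 - 23190\right) = \left(-30853\right) \left(-24210\right) = 746951130$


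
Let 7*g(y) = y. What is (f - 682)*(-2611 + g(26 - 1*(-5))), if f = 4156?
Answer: -63386604/7 ≈ -9.0552e+6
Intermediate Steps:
g(y) = y/7
(f - 682)*(-2611 + g(26 - 1*(-5))) = (4156 - 682)*(-2611 + (26 - 1*(-5))/7) = 3474*(-2611 + (26 + 5)/7) = 3474*(-2611 + (⅐)*31) = 3474*(-2611 + 31/7) = 3474*(-18246/7) = -63386604/7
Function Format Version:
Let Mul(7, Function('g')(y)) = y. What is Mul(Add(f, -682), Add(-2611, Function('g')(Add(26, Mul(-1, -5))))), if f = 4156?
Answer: Rational(-63386604, 7) ≈ -9.0552e+6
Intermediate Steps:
Function('g')(y) = Mul(Rational(1, 7), y)
Mul(Add(f, -682), Add(-2611, Function('g')(Add(26, Mul(-1, -5))))) = Mul(Add(4156, -682), Add(-2611, Mul(Rational(1, 7), Add(26, Mul(-1, -5))))) = Mul(3474, Add(-2611, Mul(Rational(1, 7), Add(26, 5)))) = Mul(3474, Add(-2611, Mul(Rational(1, 7), 31))) = Mul(3474, Add(-2611, Rational(31, 7))) = Mul(3474, Rational(-18246, 7)) = Rational(-63386604, 7)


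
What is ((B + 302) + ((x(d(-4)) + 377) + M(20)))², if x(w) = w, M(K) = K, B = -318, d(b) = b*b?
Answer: 157609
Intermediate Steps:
d(b) = b²
((B + 302) + ((x(d(-4)) + 377) + M(20)))² = ((-318 + 302) + (((-4)² + 377) + 20))² = (-16 + ((16 + 377) + 20))² = (-16 + (393 + 20))² = (-16 + 413)² = 397² = 157609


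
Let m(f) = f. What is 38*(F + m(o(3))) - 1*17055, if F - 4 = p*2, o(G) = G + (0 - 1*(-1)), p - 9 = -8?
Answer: -16675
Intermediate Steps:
p = 1 (p = 9 - 8 = 1)
o(G) = 1 + G (o(G) = G + (0 + 1) = G + 1 = 1 + G)
F = 6 (F = 4 + 1*2 = 4 + 2 = 6)
38*(F + m(o(3))) - 1*17055 = 38*(6 + (1 + 3)) - 1*17055 = 38*(6 + 4) - 17055 = 38*10 - 17055 = 380 - 17055 = -16675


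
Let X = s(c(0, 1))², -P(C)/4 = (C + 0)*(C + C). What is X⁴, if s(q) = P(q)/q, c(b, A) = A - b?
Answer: 16777216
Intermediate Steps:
P(C) = -8*C² (P(C) = -4*(C + 0)*(C + C) = -4*C*2*C = -8*C²)
s(q) = -8*q (s(q) = (-8*q²)/q = -8*q)
X = 64 (X = (-8*(1 - 1*0))² = (-8*(1 + 0))² = (-8*1)² = (-8)² = 64)
X⁴ = 64⁴ = 16777216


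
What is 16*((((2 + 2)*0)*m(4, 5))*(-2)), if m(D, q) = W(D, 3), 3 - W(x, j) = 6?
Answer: 0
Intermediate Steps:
W(x, j) = -3 (W(x, j) = 3 - 1*6 = 3 - 6 = -3)
m(D, q) = -3
16*((((2 + 2)*0)*m(4, 5))*(-2)) = 16*((((2 + 2)*0)*(-3))*(-2)) = 16*(((4*0)*(-3))*(-2)) = 16*((0*(-3))*(-2)) = 16*(0*(-2)) = 16*0 = 0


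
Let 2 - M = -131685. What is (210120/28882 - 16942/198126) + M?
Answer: 188397596555990/1430568783 ≈ 1.3169e+5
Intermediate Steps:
M = 131687 (M = 2 - 1*(-131685) = 2 + 131685 = 131687)
(210120/28882 - 16942/198126) + M = (210120/28882 - 16942/198126) + 131687 = (210120*(1/28882) - 16942*1/198126) + 131687 = (105060/14441 - 8471/99063) + 131687 = 10285229069/1430568783 + 131687 = 188397596555990/1430568783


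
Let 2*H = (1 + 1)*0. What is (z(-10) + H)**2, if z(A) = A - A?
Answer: 0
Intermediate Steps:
z(A) = 0
H = 0 (H = ((1 + 1)*0)/2 = (2*0)/2 = (1/2)*0 = 0)
(z(-10) + H)**2 = (0 + 0)**2 = 0**2 = 0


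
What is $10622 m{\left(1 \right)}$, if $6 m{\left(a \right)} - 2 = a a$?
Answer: $5311$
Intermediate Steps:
$m{\left(a \right)} = \frac{1}{3} + \frac{a^{2}}{6}$ ($m{\left(a \right)} = \frac{1}{3} + \frac{a a}{6} = \frac{1}{3} + \frac{a^{2}}{6}$)
$10622 m{\left(1 \right)} = 10622 \left(\frac{1}{3} + \frac{1^{2}}{6}\right) = 10622 \left(\frac{1}{3} + \frac{1}{6} \cdot 1\right) = 10622 \left(\frac{1}{3} + \frac{1}{6}\right) = 10622 \cdot \frac{1}{2} = 5311$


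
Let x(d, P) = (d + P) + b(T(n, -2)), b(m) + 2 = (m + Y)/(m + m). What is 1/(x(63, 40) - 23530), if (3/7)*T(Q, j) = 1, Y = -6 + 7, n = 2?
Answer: -7/163998 ≈ -4.2683e-5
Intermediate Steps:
Y = 1
T(Q, j) = 7/3 (T(Q, j) = (7/3)*1 = 7/3)
b(m) = -2 + (1 + m)/(2*m) (b(m) = -2 + (m + 1)/(m + m) = -2 + (1 + m)/((2*m)) = -2 + (1 + m)*(1/(2*m)) = -2 + (1 + m)/(2*m))
x(d, P) = -9/7 + P + d (x(d, P) = (d + P) + (1 - 3*7/3)/(2*(7/3)) = (P + d) + (½)*(3/7)*(1 - 7) = (P + d) + (½)*(3/7)*(-6) = (P + d) - 9/7 = -9/7 + P + d)
1/(x(63, 40) - 23530) = 1/((-9/7 + 40 + 63) - 23530) = 1/(712/7 - 23530) = 1/(-163998/7) = -7/163998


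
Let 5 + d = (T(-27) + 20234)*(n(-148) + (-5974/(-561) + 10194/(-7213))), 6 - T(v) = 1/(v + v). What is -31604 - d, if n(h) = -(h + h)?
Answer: -678428761821947/109255311 ≈ -6.2096e+6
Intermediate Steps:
T(v) = 6 - 1/(2*v) (T(v) = 6 - 1/(v + v) = 6 - 1/(2*v))
n(h) = -2*h
d = 674975856973103/109255311 (d = -5 + ((6 - ½/(-27)) + 20234)*(-2*(-148) + (-5974/(-561) + 10194/(-7213))) = -5 + ((6 - ½*(-1/27)) + 20234)*(296 + (-5974*(-1/561) + 10194*(-1/7213))) = -5 + ((6 + 1/54) + 20234)*(296 + (5974/561 - 10194/7213)) = -5 + (325/54 + 20234)*(296 + 37371628/4046493) = -5 + (1092961/54)*(1235133556/4046493) = -5 + 674976403249658/109255311 = 674975856973103/109255311 ≈ 6.1780e+6)
-31604 - d = -31604 - 1*674975856973103/109255311 = -31604 - 674975856973103/109255311 = -678428761821947/109255311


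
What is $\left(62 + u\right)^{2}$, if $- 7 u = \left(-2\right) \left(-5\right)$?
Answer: $\frac{179776}{49} \approx 3668.9$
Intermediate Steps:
$u = - \frac{10}{7}$ ($u = - \frac{\left(-2\right) \left(-5\right)}{7} = \left(- \frac{1}{7}\right) 10 = - \frac{10}{7} \approx -1.4286$)
$\left(62 + u\right)^{2} = \left(62 - \frac{10}{7}\right)^{2} = \left(\frac{424}{7}\right)^{2} = \frac{179776}{49}$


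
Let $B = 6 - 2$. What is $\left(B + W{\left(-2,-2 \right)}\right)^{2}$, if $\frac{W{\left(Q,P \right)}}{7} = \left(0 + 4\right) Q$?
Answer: $2704$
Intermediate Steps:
$W{\left(Q,P \right)} = 28 Q$ ($W{\left(Q,P \right)} = 7 \left(0 + 4\right) Q = 7 \cdot 4 Q = 28 Q$)
$B = 4$ ($B = 6 - 2 = 4$)
$\left(B + W{\left(-2,-2 \right)}\right)^{2} = \left(4 + 28 \left(-2\right)\right)^{2} = \left(4 - 56\right)^{2} = \left(-52\right)^{2} = 2704$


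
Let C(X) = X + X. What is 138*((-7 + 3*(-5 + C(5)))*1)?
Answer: 1104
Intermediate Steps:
C(X) = 2*X
138*((-7 + 3*(-5 + C(5)))*1) = 138*((-7 + 3*(-5 + 2*5))*1) = 138*((-7 + 3*(-5 + 10))*1) = 138*((-7 + 3*5)*1) = 138*((-7 + 15)*1) = 138*(8*1) = 138*8 = 1104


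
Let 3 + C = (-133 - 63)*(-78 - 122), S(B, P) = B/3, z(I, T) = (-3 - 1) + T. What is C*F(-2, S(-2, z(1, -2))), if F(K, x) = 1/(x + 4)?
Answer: 117591/10 ≈ 11759.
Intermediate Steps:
z(I, T) = -4 + T
S(B, P) = B/3 (S(B, P) = B*(⅓) = B/3)
C = 39197 (C = -3 + (-133 - 63)*(-78 - 122) = -3 - 196*(-200) = -3 + 39200 = 39197)
F(K, x) = 1/(4 + x)
C*F(-2, S(-2, z(1, -2))) = 39197/(4 + (⅓)*(-2)) = 39197/(4 - ⅔) = 39197/(10/3) = 39197*(3/10) = 117591/10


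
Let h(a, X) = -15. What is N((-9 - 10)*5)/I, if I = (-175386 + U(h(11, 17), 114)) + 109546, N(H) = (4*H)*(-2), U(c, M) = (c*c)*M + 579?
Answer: -760/39611 ≈ -0.019187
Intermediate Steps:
U(c, M) = 579 + M*c² (U(c, M) = c²*M + 579 = M*c² + 579 = 579 + M*c²)
N(H) = -8*H
I = -39611 (I = (-175386 + (579 + 114*(-15)²)) + 109546 = (-175386 + (579 + 114*225)) + 109546 = (-175386 + (579 + 25650)) + 109546 = (-175386 + 26229) + 109546 = -149157 + 109546 = -39611)
N((-9 - 10)*5)/I = -8*(-9 - 10)*5/(-39611) = -(-152)*5*(-1/39611) = -8*(-95)*(-1/39611) = 760*(-1/39611) = -760/39611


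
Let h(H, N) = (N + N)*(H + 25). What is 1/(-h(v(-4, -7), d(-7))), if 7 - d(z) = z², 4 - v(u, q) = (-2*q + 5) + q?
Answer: 1/1428 ≈ 0.00070028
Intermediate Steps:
v(u, q) = -1 + q (v(u, q) = 4 - ((-2*q + 5) + q) = 4 - ((5 - 2*q) + q) = 4 - (5 - q) = 4 + (-5 + q) = -1 + q)
d(z) = 7 - z²
h(H, N) = 2*N*(25 + H) (h(H, N) = (2*N)*(25 + H) = 2*N*(25 + H))
1/(-h(v(-4, -7), d(-7))) = 1/(-2*(7 - 1*(-7)²)*(25 + (-1 - 7))) = 1/(-2*(7 - 1*49)*(25 - 8)) = 1/(-2*(7 - 49)*17) = 1/(-2*(-42)*17) = 1/(-1*(-1428)) = 1/1428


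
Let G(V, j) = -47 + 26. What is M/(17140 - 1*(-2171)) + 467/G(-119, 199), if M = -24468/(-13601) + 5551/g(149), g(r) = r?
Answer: -3032061910/136357797 ≈ -22.236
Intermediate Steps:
G(V, j) = -21
M = 79144883/2026549 (M = -24468/(-13601) + 5551/149 = -24468*(-1/13601) + 5551*(1/149) = 24468/13601 + 5551/149 = 79144883/2026549 ≈ 39.054)
M/(17140 - 1*(-2171)) + 467/G(-119, 199) = 79144883/(2026549*(17140 - 1*(-2171))) + 467/(-21) = 79144883/(2026549*(17140 + 2171)) + 467*(-1/21) = (79144883/2026549)/19311 - 467/21 = (79144883/2026549)*(1/19311) - 467/21 = 1930363/954504579 - 467/21 = -3032061910/136357797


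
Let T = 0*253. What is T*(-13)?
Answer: 0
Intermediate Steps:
T = 0
T*(-13) = 0*(-13) = 0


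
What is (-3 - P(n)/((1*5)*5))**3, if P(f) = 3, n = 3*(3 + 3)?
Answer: -474552/15625 ≈ -30.371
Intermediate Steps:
n = 18 (n = 3*6 = 18)
(-3 - P(n)/((1*5)*5))**3 = (-3 - 3/((1*5)*5))**3 = (-3 - 3/(5*5))**3 = (-3 - 3/25)**3 = (-78/25)**3 = -474552/15625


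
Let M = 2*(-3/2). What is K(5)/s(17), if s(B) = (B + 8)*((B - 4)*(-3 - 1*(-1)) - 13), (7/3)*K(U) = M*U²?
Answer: 3/91 ≈ 0.032967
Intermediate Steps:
M = -3 (M = 2*(-3*½) = 2*(-3/2) = -3)
K(U) = -9*U²/7 (K(U) = 3*(-3*U²)/7 = -9*U²/7)
s(B) = (-5 - 2*B)*(8 + B) (s(B) = (8 + B)*((-4 + B)*(-3 + 1) - 13) = (8 + B)*((-4 + B)*(-2) - 13) = (8 + B)*((8 - 2*B) - 13) = (8 + B)*(-5 - 2*B) = (-5 - 2*B)*(8 + B))
K(5)/s(17) = (-9/7*5²)/(-40 - 21*17 - 2*17²) = (-9/7*25)/(-40 - 357 - 2*289) = -225/(7*(-40 - 357 - 578)) = -225/7/(-975) = -225/7*(-1/975) = 3/91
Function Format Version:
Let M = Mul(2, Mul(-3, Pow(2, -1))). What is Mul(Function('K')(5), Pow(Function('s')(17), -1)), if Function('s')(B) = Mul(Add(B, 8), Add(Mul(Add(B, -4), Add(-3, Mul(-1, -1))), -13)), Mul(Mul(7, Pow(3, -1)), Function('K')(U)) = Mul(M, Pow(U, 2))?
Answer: Rational(3, 91) ≈ 0.032967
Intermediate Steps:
M = -3 (M = Mul(2, Mul(-3, Rational(1, 2))) = Mul(2, Rational(-3, 2)) = -3)
Function('K')(U) = Mul(Rational(-9, 7), Pow(U, 2)) (Function('K')(U) = Mul(Rational(3, 7), Mul(-3, Pow(U, 2))) = Mul(Rational(-9, 7), Pow(U, 2)))
Function('s')(B) = Mul(Add(-5, Mul(-2, B)), Add(8, B)) (Function('s')(B) = Mul(Add(8, B), Add(Mul(Add(-4, B), Add(-3, 1)), -13)) = Mul(Add(8, B), Add(Mul(Add(-4, B), -2), -13)) = Mul(Add(8, B), Add(Add(8, Mul(-2, B)), -13)) = Mul(Add(8, B), Add(-5, Mul(-2, B))) = Mul(Add(-5, Mul(-2, B)), Add(8, B)))
Mul(Function('K')(5), Pow(Function('s')(17), -1)) = Mul(Mul(Rational(-9, 7), Pow(5, 2)), Pow(Add(-40, Mul(-21, 17), Mul(-2, Pow(17, 2))), -1)) = Mul(Mul(Rational(-9, 7), 25), Pow(Add(-40, -357, Mul(-2, 289)), -1)) = Mul(Rational(-225, 7), Pow(Add(-40, -357, -578), -1)) = Mul(Rational(-225, 7), Pow(-975, -1)) = Mul(Rational(-225, 7), Rational(-1, 975)) = Rational(3, 91)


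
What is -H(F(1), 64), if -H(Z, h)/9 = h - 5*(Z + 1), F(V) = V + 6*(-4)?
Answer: 1566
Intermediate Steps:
F(V) = -24 + V (F(V) = V - 24 = -24 + V)
H(Z, h) = 45 - 9*h + 45*Z (H(Z, h) = -9*(h - 5*(Z + 1)) = -9*(h - 5*(1 + Z)) = -9*(h + (-5 - 5*Z)) = -9*(-5 + h - 5*Z) = 45 - 9*h + 45*Z)
-H(F(1), 64) = -(45 - 9*64 + 45*(-24 + 1)) = -(45 - 576 + 45*(-23)) = -(45 - 576 - 1035) = -1*(-1566) = 1566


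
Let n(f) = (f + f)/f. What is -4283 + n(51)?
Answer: -4281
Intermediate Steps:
n(f) = 2 (n(f) = (2*f)/f = 2)
-4283 + n(51) = -4283 + 2 = -4281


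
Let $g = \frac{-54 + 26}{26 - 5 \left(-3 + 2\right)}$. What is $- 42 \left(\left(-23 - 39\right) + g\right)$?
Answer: $\frac{81900}{31} \approx 2641.9$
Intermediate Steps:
$g = - \frac{28}{31}$ ($g = - \frac{28}{26 - -5} = - \frac{28}{26 + 5} = - \frac{28}{31} \approx -0.90323$)
$- 42 \left(\left(-23 - 39\right) + g\right) = - 42 \left(\left(-23 - 39\right) - \frac{28}{31}\right) = - 42 \left(-62 - \frac{28}{31}\right) = \left(-42\right) \left(- \frac{1950}{31}\right) = \frac{81900}{31}$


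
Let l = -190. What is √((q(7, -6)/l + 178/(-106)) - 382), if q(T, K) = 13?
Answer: 3*I*√4323765970/10070 ≈ 19.589*I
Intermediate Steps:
√((q(7, -6)/l + 178/(-106)) - 382) = √((13/(-190) + 178/(-106)) - 382) = √((13*(-1/190) + 178*(-1/106)) - 382) = √((-13/190 - 89/53) - 382) = √(-17599/10070 - 382) = √(-3864339/10070) = 3*I*√4323765970/10070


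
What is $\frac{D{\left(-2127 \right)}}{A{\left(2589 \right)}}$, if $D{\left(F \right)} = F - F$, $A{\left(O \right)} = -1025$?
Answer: $0$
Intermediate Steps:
$D{\left(F \right)} = 0$
$\frac{D{\left(-2127 \right)}}{A{\left(2589 \right)}} = \frac{0}{-1025} = 0 \left(- \frac{1}{1025}\right) = 0$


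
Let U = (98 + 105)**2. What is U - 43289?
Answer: -2080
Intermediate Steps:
U = 41209 (U = 203**2 = 41209)
U - 43289 = 41209 - 43289 = -2080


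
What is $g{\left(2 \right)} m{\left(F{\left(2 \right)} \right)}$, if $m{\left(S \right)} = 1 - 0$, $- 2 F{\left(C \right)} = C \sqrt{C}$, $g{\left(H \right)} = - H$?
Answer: $-2$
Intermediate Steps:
$F{\left(C \right)} = - \frac{C^{\frac{3}{2}}}{2}$ ($F{\left(C \right)} = - \frac{C \sqrt{C}}{2} = - \frac{C^{\frac{3}{2}}}{2}$)
$m{\left(S \right)} = 1$ ($m{\left(S \right)} = 1 + 0 = 1$)
$g{\left(2 \right)} m{\left(F{\left(2 \right)} \right)} = \left(-1\right) 2 \cdot 1 = \left(-2\right) 1 = -2$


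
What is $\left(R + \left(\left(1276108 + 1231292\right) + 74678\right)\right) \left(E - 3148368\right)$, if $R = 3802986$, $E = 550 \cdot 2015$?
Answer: $-13026283997552$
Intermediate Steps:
$E = 1108250$
$\left(R + \left(\left(1276108 + 1231292\right) + 74678\right)\right) \left(E - 3148368\right) = \left(3802986 + \left(\left(1276108 + 1231292\right) + 74678\right)\right) \left(1108250 - 3148368\right) = \left(3802986 + \left(2507400 + 74678\right)\right) \left(-2040118\right) = \left(3802986 + 2582078\right) \left(-2040118\right) = 6385064 \left(-2040118\right) = -13026283997552$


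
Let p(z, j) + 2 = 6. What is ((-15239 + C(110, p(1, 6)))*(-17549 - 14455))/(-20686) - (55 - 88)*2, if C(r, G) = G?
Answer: -243107832/10343 ≈ -23505.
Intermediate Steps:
p(z, j) = 4 (p(z, j) = -2 + 6 = 4)
((-15239 + C(110, p(1, 6)))*(-17549 - 14455))/(-20686) - (55 - 88)*2 = ((-15239 + 4)*(-17549 - 14455))/(-20686) - (55 - 88)*2 = -15235*(-32004)*(-1/20686) - (-33)*2 = 487580940*(-1/20686) - 1*(-66) = -243790470/10343 + 66 = -243107832/10343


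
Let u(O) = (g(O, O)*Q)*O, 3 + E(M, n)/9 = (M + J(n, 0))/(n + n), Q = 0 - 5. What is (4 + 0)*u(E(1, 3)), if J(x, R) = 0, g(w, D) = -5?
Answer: -2550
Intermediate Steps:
Q = -5
E(M, n) = -27 + 9*M/(2*n) (E(M, n) = -27 + 9*((M + 0)/(n + n)) = -27 + 9*(M/((2*n))) = -27 + 9*(M*(1/(2*n))) = -27 + 9*(M/(2*n)) = -27 + 9*M/(2*n))
u(O) = 25*O (u(O) = (-5*(-5))*O = 25*O)
(4 + 0)*u(E(1, 3)) = (4 + 0)*(25*(-27 + (9/2)*1/3)) = 4*(25*(-27 + (9/2)*1*(1/3))) = 4*(25*(-27 + 3/2)) = 4*(25*(-51/2)) = 4*(-1275/2) = -2550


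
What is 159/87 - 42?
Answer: -1165/29 ≈ -40.172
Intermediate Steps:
159/87 - 42 = (1/87)*159 - 42 = 53/29 - 42 = -1165/29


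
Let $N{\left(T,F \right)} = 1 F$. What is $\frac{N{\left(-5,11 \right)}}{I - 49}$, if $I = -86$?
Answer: $- \frac{11}{135} \approx -0.081481$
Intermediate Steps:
$N{\left(T,F \right)} = F$
$\frac{N{\left(-5,11 \right)}}{I - 49} = \frac{11}{-86 - 49} = \frac{11}{-135} = 11 \left(- \frac{1}{135}\right) = - \frac{11}{135}$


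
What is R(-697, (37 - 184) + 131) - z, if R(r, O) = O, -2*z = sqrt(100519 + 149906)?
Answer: -16 + 15*sqrt(1113)/2 ≈ 234.21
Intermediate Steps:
z = -15*sqrt(1113)/2 (z = -sqrt(100519 + 149906)/2 = -15*sqrt(1113)/2 ≈ -250.21)
R(-697, (37 - 184) + 131) - z = ((37 - 184) + 131) - (-15)*sqrt(1113)/2 = (-147 + 131) + 15*sqrt(1113)/2 = -16 + 15*sqrt(1113)/2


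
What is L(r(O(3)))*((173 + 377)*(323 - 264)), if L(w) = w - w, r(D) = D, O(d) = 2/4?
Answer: 0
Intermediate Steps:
O(d) = ½ (O(d) = 2*(¼) = ½)
L(w) = 0
L(r(O(3)))*((173 + 377)*(323 - 264)) = 0*((173 + 377)*(323 - 264)) = 0*(550*59) = 0*32450 = 0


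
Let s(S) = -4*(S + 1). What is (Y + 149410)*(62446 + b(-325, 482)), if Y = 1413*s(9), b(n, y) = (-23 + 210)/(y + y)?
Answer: 2795902194295/482 ≈ 5.8006e+9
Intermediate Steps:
s(S) = -4 - 4*S (s(S) = -4*(1 + S) = -4 - 4*S)
b(n, y) = 187/(2*y) (b(n, y) = 187/((2*y)) = 187*(1/(2*y)) = 187/(2*y))
Y = -56520 (Y = 1413*(-4 - 4*9) = 1413*(-4 - 36) = 1413*(-40) = -56520)
(Y + 149410)*(62446 + b(-325, 482)) = (-56520 + 149410)*(62446 + (187/2)/482) = 92890*(62446 + (187/2)*(1/482)) = 92890*(62446 + 187/964) = 92890*(60198131/964) = 2795902194295/482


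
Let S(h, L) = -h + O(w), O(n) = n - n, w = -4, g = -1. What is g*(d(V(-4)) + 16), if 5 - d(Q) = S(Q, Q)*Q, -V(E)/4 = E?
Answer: -277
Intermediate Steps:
V(E) = -4*E
O(n) = 0
S(h, L) = -h (S(h, L) = -h + 0 = -h)
d(Q) = 5 + Q**2 (d(Q) = 5 - (-Q)*Q = 5 - (-1)*Q**2 = 5 + Q**2)
g*(d(V(-4)) + 16) = -((5 + (-4*(-4))**2) + 16) = -((5 + 16**2) + 16) = -((5 + 256) + 16) = -(261 + 16) = -1*277 = -277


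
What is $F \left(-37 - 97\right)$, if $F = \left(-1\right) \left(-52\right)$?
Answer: $-6968$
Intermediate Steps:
$F = 52$
$F \left(-37 - 97\right) = 52 \left(-37 - 97\right) = 52 \left(-134\right) = -6968$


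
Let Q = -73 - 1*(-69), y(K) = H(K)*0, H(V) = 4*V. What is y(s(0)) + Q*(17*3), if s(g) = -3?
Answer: -204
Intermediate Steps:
y(K) = 0 (y(K) = (4*K)*0 = 0)
Q = -4 (Q = -73 + 69 = -4)
y(s(0)) + Q*(17*3) = 0 - 68*3 = 0 - 4*51 = 0 - 204 = -204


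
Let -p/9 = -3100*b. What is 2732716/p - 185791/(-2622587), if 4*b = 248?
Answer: 1872041682023/1134137748150 ≈ 1.6506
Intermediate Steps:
b = 62 (b = (¼)*248 = 62)
p = 1729800 (p = -(-27900)*62 = -9*(-192200) = 1729800)
2732716/p - 185791/(-2622587) = 2732716/1729800 - 185791/(-2622587) = 2732716*(1/1729800) - 185791*(-1/2622587) = 683179/432450 + 185791/2622587 = 1872041682023/1134137748150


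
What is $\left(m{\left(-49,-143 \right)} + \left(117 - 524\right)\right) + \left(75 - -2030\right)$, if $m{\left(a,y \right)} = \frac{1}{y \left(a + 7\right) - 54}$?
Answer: $\frac{10106497}{5952} \approx 1698.0$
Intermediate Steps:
$m{\left(a,y \right)} = \frac{1}{-54 + y \left(7 + a\right)}$ ($m{\left(a,y \right)} = \frac{1}{y \left(7 + a\right) - 54} = \frac{1}{-54 + y \left(7 + a\right)}$)
$\left(m{\left(-49,-143 \right)} + \left(117 - 524\right)\right) + \left(75 - -2030\right) = \left(\frac{1}{-54 + 7 \left(-143\right) - -7007} + \left(117 - 524\right)\right) + \left(75 - -2030\right) = \left(\frac{1}{-54 - 1001 + 7007} - 407\right) + \left(75 + 2030\right) = \left(\frac{1}{5952} - 407\right) + 2105 = - \frac{2422463}{5952} + 2105 = \frac{10106497}{5952}$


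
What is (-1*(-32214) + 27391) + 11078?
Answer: 70683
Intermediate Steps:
(-1*(-32214) + 27391) + 11078 = (32214 + 27391) + 11078 = 59605 + 11078 = 70683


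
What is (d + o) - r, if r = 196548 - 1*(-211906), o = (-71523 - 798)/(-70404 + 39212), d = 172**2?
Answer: -11817640719/31192 ≈ -3.7887e+5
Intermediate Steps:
d = 29584
o = 72321/31192 (o = -72321/(-31192) = -72321*(-1/31192) = 72321/31192 ≈ 2.3186)
r = 408454 (r = 196548 + 211906 = 408454)
(d + o) - r = (29584 + 72321/31192) - 1*408454 = 922856449/31192 - 408454 = -11817640719/31192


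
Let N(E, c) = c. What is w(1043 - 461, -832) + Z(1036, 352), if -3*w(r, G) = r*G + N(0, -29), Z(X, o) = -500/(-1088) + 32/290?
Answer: 19099005751/118320 ≈ 1.6142e+5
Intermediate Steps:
Z(X, o) = 22477/39440 (Z(X, o) = -500*(-1/1088) + 32*(1/290) = 125/272 + 16/145 = 22477/39440)
w(r, G) = 29/3 - G*r/3 (w(r, G) = -(r*G - 29)/3 = -(G*r - 29)/3 = -(-29 + G*r)/3 = 29/3 - G*r/3)
w(1043 - 461, -832) + Z(1036, 352) = (29/3 - 1/3*(-832)*(1043 - 461)) + 22477/39440 = (29/3 - 1/3*(-832)*582) + 22477/39440 = (29/3 + 161408) + 22477/39440 = 484253/3 + 22477/39440 = 19099005751/118320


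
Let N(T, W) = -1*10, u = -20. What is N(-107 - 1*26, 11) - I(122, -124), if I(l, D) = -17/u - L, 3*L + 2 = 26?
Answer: -57/20 ≈ -2.8500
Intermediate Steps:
L = 8 (L = -⅔ + (⅓)*26 = -⅔ + 26/3 = 8)
I(l, D) = -143/20 (I(l, D) = -17/(-20) - 1*8 = -17*(-1/20) - 8 = 17/20 - 8 = -143/20)
N(T, W) = -10
N(-107 - 1*26, 11) - I(122, -124) = -10 - 1*(-143/20) = -10 + 143/20 = -57/20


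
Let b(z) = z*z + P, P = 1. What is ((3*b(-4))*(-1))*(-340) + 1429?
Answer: 18769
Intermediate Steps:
b(z) = 1 + z² (b(z) = z*z + 1 = z² + 1 = 1 + z²)
((3*b(-4))*(-1))*(-340) + 1429 = ((3*(1 + (-4)²))*(-1))*(-340) + 1429 = ((3*(1 + 16))*(-1))*(-340) + 1429 = ((3*17)*(-1))*(-340) + 1429 = (51*(-1))*(-340) + 1429 = -51*(-340) + 1429 = 17340 + 1429 = 18769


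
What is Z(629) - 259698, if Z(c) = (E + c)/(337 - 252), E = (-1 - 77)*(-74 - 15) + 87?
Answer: -22066672/85 ≈ -2.5961e+5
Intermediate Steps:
E = 7029 (E = -78*(-89) + 87 = 6942 + 87 = 7029)
Z(c) = 7029/85 + c/85 (Z(c) = (7029 + c)/(337 - 252) = (7029 + c)/85 = (7029 + c)*(1/85) = 7029/85 + c/85)
Z(629) - 259698 = (7029/85 + (1/85)*629) - 259698 = (7029/85 + 37/5) - 259698 = 7658/85 - 259698 = -22066672/85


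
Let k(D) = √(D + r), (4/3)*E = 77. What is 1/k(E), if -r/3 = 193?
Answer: -2*I*√2085/2085 ≈ -0.0438*I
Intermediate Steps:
r = -579 (r = -3*193 = -579)
E = 231/4 (E = (¾)*77 = 231/4 ≈ 57.750)
k(D) = √(-579 + D) (k(D) = √(D - 579) = √(-579 + D))
1/k(E) = 1/(√(-579 + 231/4)) = 1/(√(-2085/4)) = 1/(I*√2085/2) = -2*I*√2085/2085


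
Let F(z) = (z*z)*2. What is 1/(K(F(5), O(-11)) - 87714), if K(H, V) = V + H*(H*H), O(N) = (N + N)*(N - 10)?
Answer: 1/37748 ≈ 2.6491e-5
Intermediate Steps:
O(N) = 2*N*(-10 + N) (O(N) = (2*N)*(-10 + N) = 2*N*(-10 + N))
F(z) = 2*z**2 (F(z) = z**2*2 = 2*z**2)
K(H, V) = V + H**3 (K(H, V) = V + H*H**2 = V + H**3)
1/(K(F(5), O(-11)) - 87714) = 1/((2*(-11)*(-10 - 11) + (2*5**2)**3) - 87714) = 1/((2*(-11)*(-21) + (2*25)**3) - 87714) = 1/((462 + 50**3) - 87714) = 1/((462 + 125000) - 87714) = 1/(125462 - 87714) = 1/37748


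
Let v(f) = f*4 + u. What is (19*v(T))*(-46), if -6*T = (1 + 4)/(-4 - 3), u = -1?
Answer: 9614/21 ≈ 457.81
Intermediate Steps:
T = 5/42 (T = -(1 + 4)/(6*(-4 - 3)) = -5/(6*(-7)) = -5*(-1)/(6*7) = -⅙*(-5/7) = 5/42 ≈ 0.11905)
v(f) = -1 + 4*f (v(f) = f*4 - 1 = 4*f - 1 = -1 + 4*f)
(19*v(T))*(-46) = (19*(-1 + 4*(5/42)))*(-46) = (19*(-1 + 10/21))*(-46) = (19*(-11/21))*(-46) = -209/21*(-46) = 9614/21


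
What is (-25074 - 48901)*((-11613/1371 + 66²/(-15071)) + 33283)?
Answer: -16953188665432800/6887447 ≈ -2.4615e+9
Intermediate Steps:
(-25074 - 48901)*((-11613/1371 + 66²/(-15071)) + 33283) = -73975*((-11613*1/1371 + 4356*(-1/15071)) + 33283) = -73975*((-3871/457 - 4356/15071) + 33283) = -73975*(-60330533/6887447 + 33283) = -73975*229174567968/6887447 = -16953188665432800/6887447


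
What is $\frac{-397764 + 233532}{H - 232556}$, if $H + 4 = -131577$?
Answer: $\frac{54744}{121379} \approx 0.45102$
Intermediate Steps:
$H = -131581$ ($H = -4 - 131577 = -131581$)
$\frac{-397764 + 233532}{H - 232556} = \frac{-397764 + 233532}{-131581 - 232556} = - \frac{164232}{-364137} = \left(-164232\right) \left(- \frac{1}{364137}\right) = \frac{54744}{121379}$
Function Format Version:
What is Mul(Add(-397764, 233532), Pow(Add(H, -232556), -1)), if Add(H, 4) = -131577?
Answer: Rational(54744, 121379) ≈ 0.45102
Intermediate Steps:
H = -131581 (H = Add(-4, -131577) = -131581)
Mul(Add(-397764, 233532), Pow(Add(H, -232556), -1)) = Mul(Add(-397764, 233532), Pow(Add(-131581, -232556), -1)) = Mul(-164232, Pow(-364137, -1)) = Mul(-164232, Rational(-1, 364137)) = Rational(54744, 121379)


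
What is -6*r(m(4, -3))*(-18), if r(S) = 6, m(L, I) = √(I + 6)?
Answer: 648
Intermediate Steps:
m(L, I) = √(6 + I)
-6*r(m(4, -3))*(-18) = -6*6*(-18) = -36*(-18) = 648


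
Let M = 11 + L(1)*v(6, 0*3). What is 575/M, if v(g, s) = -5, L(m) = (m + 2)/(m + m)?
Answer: 1150/7 ≈ 164.29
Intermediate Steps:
L(m) = (2 + m)/(2*m) (L(m) = (2 + m)/((2*m)) = (2 + m)*(1/(2*m)) = (2 + m)/(2*m))
M = 7/2 (M = 11 + ((1/2)*(2 + 1)/1)*(-5) = 11 + ((1/2)*1*3)*(-5) = 11 + (3/2)*(-5) = 11 - 15/2 = 7/2 ≈ 3.5000)
575/M = 575/(7/2) = 575*(2/7) = 1150/7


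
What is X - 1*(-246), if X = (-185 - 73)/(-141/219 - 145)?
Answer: 439051/1772 ≈ 247.77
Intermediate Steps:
X = 3139/1772 (X = -258/(-141*1/219 - 145) = -258/(-47/73 - 145) = -258/(-10632/73) = -258*(-73/10632) = 3139/1772 ≈ 1.7714)
X - 1*(-246) = 3139/1772 - 1*(-246) = 3139/1772 + 246 = 439051/1772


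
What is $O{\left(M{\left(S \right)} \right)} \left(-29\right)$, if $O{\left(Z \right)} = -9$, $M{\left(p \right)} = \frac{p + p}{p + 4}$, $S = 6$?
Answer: $261$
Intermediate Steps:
$M{\left(p \right)} = \frac{2 p}{4 + p}$
$O{\left(M{\left(S \right)} \right)} \left(-29\right) = \left(-9\right) \left(-29\right) = 261$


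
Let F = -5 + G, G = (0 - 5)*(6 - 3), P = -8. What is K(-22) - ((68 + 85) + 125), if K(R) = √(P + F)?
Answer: -278 + 2*I*√7 ≈ -278.0 + 5.2915*I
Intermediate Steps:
G = -15 (G = -5*3 = -15)
F = -20 (F = -5 - 15 = -20)
K(R) = 2*I*√7 (K(R) = √(-8 - 20) = √(-28) = 2*I*√7)
K(-22) - ((68 + 85) + 125) = 2*I*√7 - ((68 + 85) + 125) = 2*I*√7 - (153 + 125) = 2*I*√7 - 1*278 = 2*I*√7 - 278 = -278 + 2*I*√7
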